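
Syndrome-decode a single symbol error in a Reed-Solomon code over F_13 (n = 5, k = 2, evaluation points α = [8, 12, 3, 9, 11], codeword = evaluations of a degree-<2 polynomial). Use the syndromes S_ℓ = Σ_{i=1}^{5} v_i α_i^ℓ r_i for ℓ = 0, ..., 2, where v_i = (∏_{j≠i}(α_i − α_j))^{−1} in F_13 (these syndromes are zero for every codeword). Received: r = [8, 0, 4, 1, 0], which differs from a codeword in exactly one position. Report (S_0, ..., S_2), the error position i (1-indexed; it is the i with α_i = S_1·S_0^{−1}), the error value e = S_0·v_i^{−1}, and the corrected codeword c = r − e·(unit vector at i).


S = (5, 8, 5), error at position 2, error magnitude e = 7, c = [8, 6, 4, 1, 0].

Step 1: column multipliers v_i = (∏_{j≠i}(α_i − α_j))^{−1} mod 13.
  i = 1 (α = 8): (8−12)(8−3)(8−9)(8−11) = (−4)·5·(−1)·(−3) = −60 ≡ 5, so v_1 = 5^{−1} = 8 (mod 13).
  i = 2 (α = 12): (12−8)(12−3)(12−9)(12−11) = 4·9·3·1 = 108 ≡ 4, so v_2 = 4^{−1} = 10 (mod 13).
  i = 3 (α = 3): (3−8)(3−12)(3−9)(3−11) = (−5)·(−9)·(−6)·(−8) = 2160 ≡ 2, so v_3 = 2^{−1} = 7 (mod 13).
  i = 4 (α = 9): (9−8)(9−12)(9−3)(9−11) = 1·(−3)·6·(−2) = 36 ≡ 10, so v_4 = 10^{−1} = 4 (mod 13).
  i = 5 (α = 11): (11−8)(11−12)(11−3)(11−9) = 3·(−1)·8·2 = −48 ≡ 4, so v_5 = 4^{−1} = 10 (mod 13).
  v = [8, 10, 7, 4, 10].
Step 2: syndromes of r = [8, 0, 4, 1, 0] (all sums mod 13).
  S_0 = Σ v_i r_i = 8·8 + 10·0 + 7·4 + 4·1 + 10·0 = 96 ≡ 5.
  S_1 = Σ v_i α_i r_i = 8·8·8 + 10·12·0 + 7·3·4 + 4·9·1 + 10·11·0 = 632 ≡ 8.
  α_i^2 mod 13 = [12, 1, 9, 3, 4].
  S_2 = Σ v_i α_i^2 r_i = 8·12·8 + 10·1·0 + 7·9·4 + 4·3·1 + 10·4·0 = 1032 ≡ 5.
  S = (5, 8, 5) ≠ 0, so r is not a codeword (an error is present).
Step 3: locate the error. For a single error e at position i, S_ℓ = v_i·e·α_i^ℓ, so α_err = S_1/S_0.
  S_0^{−1} = 5^{−1} = 8 (mod 13), so α_err = 8·8 = 64 ≡ 12 = α_2. Error position i = 2.
  Consistency check: S_2/S_1 = 5·5 = 25 ≡ 12 = α_err ✓ (single-error assumption holds).
Step 4: error magnitude e = S_0/v_2 = S_0·∏_{j≠2}(α_2 − α_j) = 5·4 = 20 ≡ 7 (mod 13).
Step 5: correct position 2: c_2 = r_2 − e = 0 − 7 ≡ 6 (mod 13). Hence c = [8, 6, 4, 1, 0].
  Check: interpolating c through the α_i gives m(x) = 12 + 6·x (degree < 2) with m(α_i) = c_i for every i, so c is indeed a codeword.


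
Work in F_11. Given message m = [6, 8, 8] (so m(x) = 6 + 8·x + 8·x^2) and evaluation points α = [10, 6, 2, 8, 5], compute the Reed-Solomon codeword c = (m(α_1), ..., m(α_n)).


c = [6, 1, 10, 10, 4]

Message polynomial: m(x) = 6 + 8·x + 8·x^2 (mod 11).
For each evaluation point α_i, compute m(α_i) mod 11:
  α_1 = 10: Horner steps 8 → 0 → 6, so m(10) = 6.
  α_2 = 6: Horner steps 8 → 1 → 1, so m(6) = 1.
  α_3 = 2: Horner steps 8 → 2 → 10, so m(2) = 10.
  α_4 = 8: Horner steps 8 → 6 → 10, so m(8) = 10.
  α_5 = 5: Horner steps 8 → 4 → 4, so m(5) = 4.
Codeword c = [6, 1, 10, 10, 4] ∈ F_11^5.


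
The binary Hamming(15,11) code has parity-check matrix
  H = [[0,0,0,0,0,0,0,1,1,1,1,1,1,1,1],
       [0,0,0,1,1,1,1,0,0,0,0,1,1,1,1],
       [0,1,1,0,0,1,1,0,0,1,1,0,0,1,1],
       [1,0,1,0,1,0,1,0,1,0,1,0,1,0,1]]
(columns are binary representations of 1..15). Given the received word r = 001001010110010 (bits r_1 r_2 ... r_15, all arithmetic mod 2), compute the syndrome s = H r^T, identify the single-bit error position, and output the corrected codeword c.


s = (0, 0, 1, 0)^T, error position = 2, corrected codeword c = 011001010110010

Compute s = H r^T mod 2 one row at a time:
  s_1 = 1 + 0 + 1 + 1 + 0 + 0 + 1 + 0 = 4 ≡ 0 (mod 2).
  s_2 = 0 + 0 + 1 + 0 + 0 + 0 + 1 + 0 = 2 ≡ 0 (mod 2).
  s_3 = 0 + 1 + 1 + 0 + 1 + 1 + 1 + 0 = 5 ≡ 1 (mod 2).
  s_4 = 0 + 1 + 0 + 0 + 0 + 1 + 0 + 0 = 2 ≡ 0 (mod 2).
s = (0, 0, 1, 0)^T — this equals column 2 of H (binary 0010), so error is at position 2.
Correct: flip bit 2 of r = 001001010110010 to get c = 011001010110010.


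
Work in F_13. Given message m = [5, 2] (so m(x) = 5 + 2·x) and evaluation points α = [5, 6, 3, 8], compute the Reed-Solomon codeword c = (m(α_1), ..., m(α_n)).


c = [2, 4, 11, 8]

Message polynomial: m(x) = 5 + 2·x (mod 13).
For each evaluation point α_i, compute m(α_i) mod 13:
  α_1 = 5: Horner steps 2 → 2, so m(5) = 2.
  α_2 = 6: Horner steps 2 → 4, so m(6) = 4.
  α_3 = 3: Horner steps 2 → 11, so m(3) = 11.
  α_4 = 8: Horner steps 2 → 8, so m(8) = 8.
Codeword c = [2, 4, 11, 8] ∈ F_13^4.


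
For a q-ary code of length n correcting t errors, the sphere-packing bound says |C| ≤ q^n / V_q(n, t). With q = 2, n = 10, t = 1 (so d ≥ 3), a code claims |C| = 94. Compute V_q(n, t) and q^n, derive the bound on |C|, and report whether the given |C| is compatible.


V_q(n, t) = 11, q^n = 1024, Hamming bound = 93, |C| = 94 > bound (violated).

Step 1: Compute V_q(n, t) = Σ_{j=0}^1 C(n, j) (q−1)^j.
  j = 0: C(10,0)·(1)^0 = 1·1 = 1.
  j = 1: C(10,1)·(1)^1 = 10·1 = 10.
  V_q(n, t) = 1 + 10 = 11.
Step 2: q^n = 2^10 = 1024.
Step 3: Hamming bound ⌊q^n / V_q(n,t)⌋ = ⌊1024/11⌋ = 93.
Step 4: Compare |C| = 94 to 93: violated.
The claimed |C| lies above the Hamming bound, so no 2-ary code of length 10 with d ≥ 3 can have 94 codewords.


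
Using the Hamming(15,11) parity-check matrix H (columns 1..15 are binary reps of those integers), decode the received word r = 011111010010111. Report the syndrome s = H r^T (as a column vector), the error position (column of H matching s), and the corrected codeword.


s = (1, 0, 0, 1)^T, error position = 9, corrected codeword c = 011111011010111

Compute s = H r^T mod 2 one row at a time:
  s_1 = 1 + 0 + 0 + 1 + 0 + 1 + 1 + 1 = 5 ≡ 1 (mod 2).
  s_2 = 1 + 1 + 1 + 0 + 0 + 1 + 1 + 1 = 6 ≡ 0 (mod 2).
  s_3 = 1 + 1 + 1 + 0 + 0 + 1 + 1 + 1 = 6 ≡ 0 (mod 2).
  s_4 = 0 + 1 + 1 + 0 + 0 + 1 + 1 + 1 = 5 ≡ 1 (mod 2).
s = (1, 0, 0, 1)^T — this equals column 9 of H (binary 1001), so error is at position 9.
Correct: flip bit 9 of r = 011111010010111 to get c = 011111011010111.


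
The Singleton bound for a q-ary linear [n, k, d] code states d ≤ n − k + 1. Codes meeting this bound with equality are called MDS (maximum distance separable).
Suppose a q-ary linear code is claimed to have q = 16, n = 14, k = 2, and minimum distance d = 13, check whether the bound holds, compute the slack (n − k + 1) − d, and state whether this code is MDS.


Singleton RHS = n − k + 1 = 13, slack = 0, bound satisfied, MDS.

Singleton bound: d ≤ n − k + 1.
Here n = 14, k = 2, so n − k + 1 = 13.
Given d = 13, check d ≤ 13: YES.
Slack = (n − k + 1) − d = 0.
The code is MDS (slack = 0).
Description: the claimed parameters are [14, 2, 13]_16; such a code would be MDS (meets Singleton bound).


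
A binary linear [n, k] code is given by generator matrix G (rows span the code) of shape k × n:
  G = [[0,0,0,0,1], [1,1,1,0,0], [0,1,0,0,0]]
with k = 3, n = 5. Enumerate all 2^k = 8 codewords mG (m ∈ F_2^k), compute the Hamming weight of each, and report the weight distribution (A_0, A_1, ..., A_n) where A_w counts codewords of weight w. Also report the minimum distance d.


Weight distribution: A_0 = 1, A_1 = 2, A_2 = 2, A_3 = 2, A_4 = 1. Minimum distance d = 1.

Enumerate all 2^3 = 8 messages m ∈ F_2^3.
For each, compute codeword c = mG in F_2^5, then tally its weight.
  m = 000 → c = 00000, weight = 0.
  m = 100 → c = 00001, weight = 1.
  m = 010 → c = 11100, weight = 3.
  m = 110 → c = 11101, weight = 4.
  m = 001 → c = 01000, weight = 1.
  m = 101 → c = 01001, weight = 2.
  m = 011 → c = 10100, weight = 2.
  m = 111 → c = 10101, weight = 3.
Tally weights:
  weight 0: 1 codewords.
  weight 1: 2 codewords.
  weight 2: 2 codewords.
  weight 3: 2 codewords.
  weight 4: 1 codewords.
Minimum distance d = smallest w > 0 with A_w > 0 = 1.
Sanity: Σ A_w = 8 = 2^3 = 8 ✓.


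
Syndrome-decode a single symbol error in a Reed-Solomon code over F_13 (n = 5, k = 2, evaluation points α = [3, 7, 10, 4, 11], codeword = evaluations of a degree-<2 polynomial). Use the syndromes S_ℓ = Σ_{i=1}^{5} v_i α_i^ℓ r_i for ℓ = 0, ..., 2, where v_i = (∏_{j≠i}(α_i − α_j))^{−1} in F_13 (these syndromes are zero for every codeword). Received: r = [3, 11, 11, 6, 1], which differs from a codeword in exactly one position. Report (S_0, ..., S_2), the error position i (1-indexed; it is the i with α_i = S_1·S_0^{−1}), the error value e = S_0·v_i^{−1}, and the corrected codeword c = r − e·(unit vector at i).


S = (9, 11, 12), error at position 2, error magnitude e = 9, c = [3, 2, 11, 6, 1].

Step 1: column multipliers v_i = (∏_{j≠i}(α_i − α_j))^{−1} mod 13.
  i = 1 (α = 3): (3−7)(3−10)(3−4)(3−11) = (−4)·(−7)·(−1)·(−8) = 224 ≡ 3, so v_1 = 3^{−1} = 9 (mod 13).
  i = 2 (α = 7): (7−3)(7−10)(7−4)(7−11) = 4·(−3)·3·(−4) = 144 ≡ 1, so v_2 = 1^{−1} = 1 (mod 13).
  i = 3 (α = 10): (10−3)(10−7)(10−4)(10−11) = 7·3·6·(−1) = −126 ≡ 4, so v_3 = 4^{−1} = 10 (mod 13).
  i = 4 (α = 4): (4−3)(4−7)(4−10)(4−11) = 1·(−3)·(−6)·(−7) = −126 ≡ 4, so v_4 = 4^{−1} = 10 (mod 13).
  i = 5 (α = 11): (11−3)(11−7)(11−10)(11−4) = 8·4·1·7 = 224 ≡ 3, so v_5 = 3^{−1} = 9 (mod 13).
  v = [9, 1, 10, 10, 9].
Step 2: syndromes of r = [3, 11, 11, 6, 1] (all sums mod 13).
  S_0 = Σ v_i r_i = 9·3 + 1·11 + 10·11 + 10·6 + 9·1 = 217 ≡ 9.
  S_1 = Σ v_i α_i r_i = 9·3·3 + 1·7·11 + 10·10·11 + 10·4·6 + 9·11·1 = 1597 ≡ 11.
  α_i^2 mod 13 = [9, 10, 9, 3, 4].
  S_2 = Σ v_i α_i^2 r_i = 9·9·3 + 1·10·11 + 10·9·11 + 10·3·6 + 9·4·1 = 1559 ≡ 12.
  S = (9, 11, 12) ≠ 0, so r is not a codeword (an error is present).
Step 3: locate the error. For a single error e at position i, S_ℓ = v_i·e·α_i^ℓ, so α_err = S_1/S_0.
  S_0^{−1} = 9^{−1} = 3 (mod 13), so α_err = 11·3 = 33 ≡ 7 = α_2. Error position i = 2.
  Consistency check: S_2/S_1 = 12·6 = 72 ≡ 7 = α_err ✓ (single-error assumption holds).
Step 4: error magnitude e = S_0/v_2 = S_0·∏_{j≠2}(α_2 − α_j) = 9·1 = 9 ≡ 9 (mod 13).
Step 5: correct position 2: c_2 = r_2 − e = 11 − 9 ≡ 2 (mod 13). Hence c = [3, 2, 11, 6, 1].
  Check: interpolating c through the α_i gives m(x) = 7 + 3·x (degree < 2) with m(α_i) = c_i for every i, so c is indeed a codeword.


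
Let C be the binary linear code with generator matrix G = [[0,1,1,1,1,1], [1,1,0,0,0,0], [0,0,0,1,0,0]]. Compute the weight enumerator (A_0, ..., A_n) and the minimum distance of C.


Weight distribution: A_0 = 1, A_1 = 1, A_2 = 1, A_3 = 1, A_4 = 2, A_5 = 2. Minimum distance d = 1.

Enumerate all 2^3 = 8 messages m ∈ F_2^3.
For each, compute codeword c = mG in F_2^6, then tally its weight.
  m = 000 → c = 000000, weight = 0.
  m = 100 → c = 011111, weight = 5.
  m = 010 → c = 110000, weight = 2.
  m = 110 → c = 101111, weight = 5.
  m = 001 → c = 000100, weight = 1.
  m = 101 → c = 011011, weight = 4.
  m = 011 → c = 110100, weight = 3.
  m = 111 → c = 101011, weight = 4.
Tally weights:
  weight 0: 1 codewords.
  weight 1: 1 codewords.
  weight 2: 1 codewords.
  weight 3: 1 codewords.
  weight 4: 2 codewords.
  weight 5: 2 codewords.
Minimum distance d = smallest w > 0 with A_w > 0 = 1.
Sanity: Σ A_w = 8 = 2^3 = 8 ✓.


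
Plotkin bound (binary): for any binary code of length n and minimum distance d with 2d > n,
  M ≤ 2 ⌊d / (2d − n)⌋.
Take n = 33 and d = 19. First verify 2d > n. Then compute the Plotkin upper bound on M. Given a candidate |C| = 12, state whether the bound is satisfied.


Plotkin bound M ≤ 6; given |C| = 12 > bound (violated).

Check applicability: 2d = 38, n = 33.
2d − n = 5 > 0, so Plotkin applies.
Compute d/(2d−n) = 19/5 ≈ 3.8000.
⌊d/(2d−n)⌋ = 3.
Plotkin bound: M ≤ 2·3 = 6.
Given |C| = 12, check: VIOLATED.
This |C| is above the Plotkin bound, so no binary code with n = 33, d = 19 and 12 codewords exists.


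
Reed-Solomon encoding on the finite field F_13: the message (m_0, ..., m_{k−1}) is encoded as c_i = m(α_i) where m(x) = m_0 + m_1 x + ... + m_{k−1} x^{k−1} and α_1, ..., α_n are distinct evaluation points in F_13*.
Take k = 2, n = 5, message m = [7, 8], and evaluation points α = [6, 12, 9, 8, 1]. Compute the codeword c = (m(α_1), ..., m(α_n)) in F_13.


c = [3, 12, 1, 6, 2]

Message polynomial: m(x) = 7 + 8·x (mod 13).
For each evaluation point α_i, compute m(α_i) mod 13:
  α_1 = 6: Horner steps 8 → 3, so m(6) = 3.
  α_2 = 12: Horner steps 8 → 12, so m(12) = 12.
  α_3 = 9: Horner steps 8 → 1, so m(9) = 1.
  α_4 = 8: Horner steps 8 → 6, so m(8) = 6.
  α_5 = 1: Horner steps 8 → 2, so m(1) = 2.
Codeword c = [3, 12, 1, 6, 2] ∈ F_13^5.


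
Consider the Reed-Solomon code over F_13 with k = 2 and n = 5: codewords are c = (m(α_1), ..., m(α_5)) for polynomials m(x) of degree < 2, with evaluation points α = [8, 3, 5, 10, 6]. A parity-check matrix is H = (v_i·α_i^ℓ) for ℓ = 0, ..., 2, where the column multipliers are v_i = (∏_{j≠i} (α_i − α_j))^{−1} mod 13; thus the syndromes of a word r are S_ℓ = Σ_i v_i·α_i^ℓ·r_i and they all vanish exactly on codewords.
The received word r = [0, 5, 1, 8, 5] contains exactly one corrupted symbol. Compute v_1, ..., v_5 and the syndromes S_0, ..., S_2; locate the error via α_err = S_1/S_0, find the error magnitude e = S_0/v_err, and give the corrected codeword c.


S = (6, 5, 2), error at position 2, error magnitude e = 12, c = [0, 6, 1, 8, 5].

Step 1: column multipliers v_i = (∏_{j≠i}(α_i − α_j))^{−1} mod 13.
  i = 1 (α = 8): (8−3)(8−5)(8−10)(8−6) = 5·3·(−2)·2 = −60 ≡ 5, so v_1 = 5^{−1} = 8 (mod 13).
  i = 2 (α = 3): (3−8)(3−5)(3−10)(3−6) = (−5)·(−2)·(−7)·(−3) = 210 ≡ 2, so v_2 = 2^{−1} = 7 (mod 13).
  i = 3 (α = 5): (5−8)(5−3)(5−10)(5−6) = (−3)·2·(−5)·(−1) = −30 ≡ 9, so v_3 = 9^{−1} = 3 (mod 13).
  i = 4 (α = 10): (10−8)(10−3)(10−5)(10−6) = 2·7·5·4 = 280 ≡ 7, so v_4 = 7^{−1} = 2 (mod 13).
  i = 5 (α = 6): (6−8)(6−3)(6−5)(6−10) = (−2)·3·1·(−4) = 24 ≡ 11, so v_5 = 11^{−1} = 6 (mod 13).
  v = [8, 7, 3, 2, 6].
Step 2: syndromes of r = [0, 5, 1, 8, 5] (all sums mod 13).
  S_0 = Σ v_i r_i = 8·0 + 7·5 + 3·1 + 2·8 + 6·5 = 84 ≡ 6.
  S_1 = Σ v_i α_i r_i = 8·8·0 + 7·3·5 + 3·5·1 + 2·10·8 + 6·6·5 = 460 ≡ 5.
  α_i^2 mod 13 = [12, 9, 12, 9, 10].
  S_2 = Σ v_i α_i^2 r_i = 8·12·0 + 7·9·5 + 3·12·1 + 2·9·8 + 6·10·5 = 795 ≡ 2.
  S = (6, 5, 2) ≠ 0, so r is not a codeword (an error is present).
Step 3: locate the error. For a single error e at position i, S_ℓ = v_i·e·α_i^ℓ, so α_err = S_1/S_0.
  S_0^{−1} = 6^{−1} = 11 (mod 13), so α_err = 5·11 = 55 ≡ 3 = α_2. Error position i = 2.
  Consistency check: S_2/S_1 = 2·8 = 16 ≡ 3 = α_err ✓ (single-error assumption holds).
Step 4: error magnitude e = S_0/v_2 = S_0·∏_{j≠2}(α_2 − α_j) = 6·2 = 12 ≡ 12 (mod 13).
Step 5: correct position 2: c_2 = r_2 − e = 5 − 12 ≡ 6 (mod 13). Hence c = [0, 6, 1, 8, 5].
  Check: interpolating c through the α_i gives m(x) = 7 + 4·x (degree < 2) with m(α_i) = c_i for every i, so c is indeed a codeword.


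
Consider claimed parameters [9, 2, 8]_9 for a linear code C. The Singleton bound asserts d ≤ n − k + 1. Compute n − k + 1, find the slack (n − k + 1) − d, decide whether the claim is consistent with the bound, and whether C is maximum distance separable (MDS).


Singleton RHS = n − k + 1 = 8, slack = 0, bound satisfied, MDS.

Singleton bound: d ≤ n − k + 1.
Here n = 9, k = 2, so n − k + 1 = 8.
Given d = 8, check d ≤ 8: YES.
Slack = (n − k + 1) − d = 0.
The code is MDS (slack = 0).
Description: the claimed parameters are [9, 2, 8]_9; such a code would be MDS (meets Singleton bound).


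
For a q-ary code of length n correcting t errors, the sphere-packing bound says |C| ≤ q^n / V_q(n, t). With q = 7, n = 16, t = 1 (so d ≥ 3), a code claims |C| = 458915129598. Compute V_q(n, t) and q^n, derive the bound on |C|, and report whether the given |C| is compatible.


V_q(n, t) = 97, q^n = 33232930569601, Hamming bound = 342607531645, |C| = 458915129598 > bound (violated).

Step 1: Compute V_q(n, t) = Σ_{j=0}^1 C(n, j) (q−1)^j.
  j = 0: C(16,0)·(6)^0 = 1·1 = 1.
  j = 1: C(16,1)·(6)^1 = 16·6 = 96.
  V_q(n, t) = 1 + 96 = 97.
Step 2: q^n = 7^16 = 33232930569601.
Step 3: Hamming bound ⌊q^n / V_q(n,t)⌋ = ⌊33232930569601/97⌋ = 342607531645.
Step 4: Compare |C| = 458915129598 to 342607531645: violated.
The claimed |C| lies above the Hamming bound, so no 7-ary code of length 16 with d ≥ 3 can have 458915129598 codewords.


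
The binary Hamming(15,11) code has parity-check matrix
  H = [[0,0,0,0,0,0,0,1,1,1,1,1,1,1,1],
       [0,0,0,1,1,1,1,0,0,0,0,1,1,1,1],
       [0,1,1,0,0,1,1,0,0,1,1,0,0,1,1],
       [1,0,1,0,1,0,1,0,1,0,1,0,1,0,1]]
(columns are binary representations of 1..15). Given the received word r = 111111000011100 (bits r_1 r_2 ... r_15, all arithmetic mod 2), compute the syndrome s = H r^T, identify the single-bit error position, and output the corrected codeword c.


s = (1, 1, 0, 1)^T, error position = 13, corrected codeword c = 111111000011000

Compute s = H r^T mod 2 one row at a time:
  s_1 = 0 + 0 + 0 + 1 + 1 + 1 + 0 + 0 = 3 ≡ 1 (mod 2).
  s_2 = 1 + 1 + 1 + 0 + 1 + 1 + 0 + 0 = 5 ≡ 1 (mod 2).
  s_3 = 1 + 1 + 1 + 0 + 0 + 1 + 0 + 0 = 4 ≡ 0 (mod 2).
  s_4 = 1 + 1 + 1 + 0 + 0 + 1 + 1 + 0 = 5 ≡ 1 (mod 2).
s = (1, 1, 0, 1)^T — this equals column 13 of H (binary 1101), so error is at position 13.
Correct: flip bit 13 of r = 111111000011100 to get c = 111111000011000.


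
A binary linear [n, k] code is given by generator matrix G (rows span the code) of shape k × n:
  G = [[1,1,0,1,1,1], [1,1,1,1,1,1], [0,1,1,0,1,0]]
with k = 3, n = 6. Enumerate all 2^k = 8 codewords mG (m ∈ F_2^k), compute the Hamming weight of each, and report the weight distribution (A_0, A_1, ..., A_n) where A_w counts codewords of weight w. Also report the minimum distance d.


Weight distribution: A_0 = 1, A_1 = 1, A_2 = 1, A_3 = 2, A_4 = 1, A_5 = 1, A_6 = 1. Minimum distance d = 1.

Enumerate all 2^3 = 8 messages m ∈ F_2^3.
For each, compute codeword c = mG in F_2^6, then tally its weight.
  m = 000 → c = 000000, weight = 0.
  m = 100 → c = 110111, weight = 5.
  m = 010 → c = 111111, weight = 6.
  m = 110 → c = 001000, weight = 1.
  m = 001 → c = 011010, weight = 3.
  m = 101 → c = 101101, weight = 4.
  m = 011 → c = 100101, weight = 3.
  m = 111 → c = 010010, weight = 2.
Tally weights:
  weight 0: 1 codewords.
  weight 1: 1 codewords.
  weight 2: 1 codewords.
  weight 3: 2 codewords.
  weight 4: 1 codewords.
  weight 5: 1 codewords.
  weight 6: 1 codewords.
Minimum distance d = smallest w > 0 with A_w > 0 = 1.
Sanity: Σ A_w = 8 = 2^3 = 8 ✓.


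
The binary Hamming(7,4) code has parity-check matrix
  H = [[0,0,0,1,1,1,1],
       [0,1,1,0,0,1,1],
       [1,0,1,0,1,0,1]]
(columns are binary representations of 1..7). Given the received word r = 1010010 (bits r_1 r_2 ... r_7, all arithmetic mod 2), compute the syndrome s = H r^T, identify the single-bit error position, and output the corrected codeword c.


s = (1, 0, 0)^T, error position = 4, corrected codeword c = 1011010

Compute s = H r^T mod 2 one row at a time:
  s_1 = 0 + 0 + 1 + 0 = 1 ≡ 1 (mod 2).
  s_2 = 0 + 1 + 1 + 0 = 2 ≡ 0 (mod 2).
  s_3 = 1 + 1 + 0 + 0 = 2 ≡ 0 (mod 2).
s = (1, 0, 0)^T — this equals column 4 of H (binary 100), so error is at position 4.
Correct: flip bit 4 of r = 1010010 to get c = 1011010.


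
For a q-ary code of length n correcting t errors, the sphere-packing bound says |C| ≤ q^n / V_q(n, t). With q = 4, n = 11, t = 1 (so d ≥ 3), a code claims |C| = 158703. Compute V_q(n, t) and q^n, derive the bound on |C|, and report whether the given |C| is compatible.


V_q(n, t) = 34, q^n = 4194304, Hamming bound = 123361, |C| = 158703 > bound (violated).

Step 1: Compute V_q(n, t) = Σ_{j=0}^1 C(n, j) (q−1)^j.
  j = 0: C(11,0)·(3)^0 = 1·1 = 1.
  j = 1: C(11,1)·(3)^1 = 11·3 = 33.
  V_q(n, t) = 1 + 33 = 34.
Step 2: q^n = 4^11 = 4194304.
Step 3: Hamming bound ⌊q^n / V_q(n,t)⌋ = ⌊4194304/34⌋ = 123361.
Step 4: Compare |C| = 158703 to 123361: violated.
The claimed |C| lies above the Hamming bound, so no 4-ary code of length 11 with d ≥ 3 can have 158703 codewords.


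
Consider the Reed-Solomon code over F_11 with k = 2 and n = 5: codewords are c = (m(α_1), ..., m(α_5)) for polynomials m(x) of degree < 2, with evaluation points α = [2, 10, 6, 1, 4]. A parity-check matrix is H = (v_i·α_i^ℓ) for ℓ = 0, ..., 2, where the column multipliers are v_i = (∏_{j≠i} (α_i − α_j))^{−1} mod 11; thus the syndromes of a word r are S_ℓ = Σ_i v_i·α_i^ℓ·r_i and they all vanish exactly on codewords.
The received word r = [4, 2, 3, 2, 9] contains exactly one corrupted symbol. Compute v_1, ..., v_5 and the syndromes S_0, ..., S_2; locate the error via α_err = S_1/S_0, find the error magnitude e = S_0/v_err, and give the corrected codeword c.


S = (2, 2, 2), error at position 4, error magnitude e = 6, c = [4, 2, 3, 7, 9].

Step 1: column multipliers v_i = (∏_{j≠i}(α_i − α_j))^{−1} mod 11.
  i = 1 (α = 2): (2−10)(2−6)(2−1)(2−4) = (−8)·(−4)·1·(−2) = −64 ≡ 2, so v_1 = 2^{−1} = 6 (mod 11).
  i = 2 (α = 10): (10−2)(10−6)(10−1)(10−4) = 8·4·9·6 = 1728 ≡ 1, so v_2 = 1^{−1} = 1 (mod 11).
  i = 3 (α = 6): (6−2)(6−10)(6−1)(6−4) = 4·(−4)·5·2 = −160 ≡ 5, so v_3 = 5^{−1} = 9 (mod 11).
  i = 4 (α = 1): (1−2)(1−10)(1−6)(1−4) = (−1)·(−9)·(−5)·(−3) = 135 ≡ 3, so v_4 = 3^{−1} = 4 (mod 11).
  i = 5 (α = 4): (4−2)(4−10)(4−6)(4−1) = 2·(−6)·(−2)·3 = 72 ≡ 6, so v_5 = 6^{−1} = 2 (mod 11).
  v = [6, 1, 9, 4, 2].
Step 2: syndromes of r = [4, 2, 3, 2, 9] (all sums mod 11).
  S_0 = Σ v_i r_i = 6·4 + 1·2 + 9·3 + 4·2 + 2·9 = 79 ≡ 2.
  S_1 = Σ v_i α_i r_i = 6·2·4 + 1·10·2 + 9·6·3 + 4·1·2 + 2·4·9 = 310 ≡ 2.
  α_i^2 mod 11 = [4, 1, 3, 1, 5].
  S_2 = Σ v_i α_i^2 r_i = 6·4·4 + 1·1·2 + 9·3·3 + 4·1·2 + 2·5·9 = 277 ≡ 2.
  S = (2, 2, 2) ≠ 0, so r is not a codeword (an error is present).
Step 3: locate the error. For a single error e at position i, S_ℓ = v_i·e·α_i^ℓ, so α_err = S_1/S_0.
  S_0^{−1} = 2^{−1} = 6 (mod 11), so α_err = 2·6 = 12 ≡ 1 = α_4. Error position i = 4.
  Consistency check: S_2/S_1 = 2·6 = 12 ≡ 1 = α_err ✓ (single-error assumption holds).
Step 4: error magnitude e = S_0/v_4 = S_0·∏_{j≠4}(α_4 − α_j) = 2·3 = 6 ≡ 6 (mod 11).
Step 5: correct position 4: c_4 = r_4 − e = 2 − 6 ≡ 7 (mod 11). Hence c = [4, 2, 3, 7, 9].
  Check: interpolating c through the α_i gives m(x) = 10 + 8·x (degree < 2) with m(α_i) = c_i for every i, so c is indeed a codeword.


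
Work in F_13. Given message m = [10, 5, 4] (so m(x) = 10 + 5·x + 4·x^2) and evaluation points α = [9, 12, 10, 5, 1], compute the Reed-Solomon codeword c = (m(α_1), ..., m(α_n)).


c = [2, 9, 5, 5, 6]

Message polynomial: m(x) = 10 + 5·x + 4·x^2 (mod 13).
For each evaluation point α_i, compute m(α_i) mod 13:
  α_1 = 9: Horner steps 4 → 2 → 2, so m(9) = 2.
  α_2 = 12: Horner steps 4 → 1 → 9, so m(12) = 9.
  α_3 = 10: Horner steps 4 → 6 → 5, so m(10) = 5.
  α_4 = 5: Horner steps 4 → 12 → 5, so m(5) = 5.
  α_5 = 1: Horner steps 4 → 9 → 6, so m(1) = 6.
Codeword c = [2, 9, 5, 5, 6] ∈ F_13^5.


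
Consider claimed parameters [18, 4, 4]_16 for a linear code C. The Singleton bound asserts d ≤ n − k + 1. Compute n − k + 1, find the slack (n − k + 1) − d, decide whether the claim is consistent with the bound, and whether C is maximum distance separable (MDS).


Singleton RHS = n − k + 1 = 15, slack = 11, bound satisfied, not MDS.

Singleton bound: d ≤ n − k + 1.
Here n = 18, k = 4, so n − k + 1 = 15.
Given d = 4, check d ≤ 15: YES.
Slack = (n − k + 1) − d = 11.
The code is NOT MDS (slack = 11 > 0).
Description: the claimed parameters are [18, 4, 4]_16; such a code would be non-MDS.


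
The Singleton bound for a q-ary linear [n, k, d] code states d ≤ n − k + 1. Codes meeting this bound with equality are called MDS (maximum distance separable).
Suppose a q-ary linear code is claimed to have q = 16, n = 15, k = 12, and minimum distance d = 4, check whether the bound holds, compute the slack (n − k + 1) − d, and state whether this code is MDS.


Singleton RHS = n − k + 1 = 4, slack = 0, bound satisfied, MDS.

Singleton bound: d ≤ n − k + 1.
Here n = 15, k = 12, so n − k + 1 = 4.
Given d = 4, check d ≤ 4: YES.
Slack = (n − k + 1) − d = 0.
The code is MDS (slack = 0).
Description: the claimed parameters are [15, 12, 4]_16; such a code would be MDS (meets Singleton bound).


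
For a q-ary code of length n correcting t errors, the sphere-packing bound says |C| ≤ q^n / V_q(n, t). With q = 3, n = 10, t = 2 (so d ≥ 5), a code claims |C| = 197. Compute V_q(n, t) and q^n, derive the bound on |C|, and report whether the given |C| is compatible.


V_q(n, t) = 201, q^n = 59049, Hamming bound = 293, |C| = 197 ≤ bound (satisfied).

Step 1: Compute V_q(n, t) = Σ_{j=0}^2 C(n, j) (q−1)^j.
  j = 0: C(10,0)·(2)^0 = 1·1 = 1.
  j = 1: C(10,1)·(2)^1 = 10·2 = 20.
  j = 2: C(10,2)·(2)^2 = 45·4 = 180.
  V_q(n, t) = 1 + 20 + 180 = 201.
Step 2: q^n = 3^10 = 59049.
Step 3: Hamming bound ⌊q^n / V_q(n,t)⌋ = ⌊59049/201⌋ = 293.
Step 4: Compare |C| = 197 to 293: satisfied.
The claimed |C| lies below the Hamming bound.


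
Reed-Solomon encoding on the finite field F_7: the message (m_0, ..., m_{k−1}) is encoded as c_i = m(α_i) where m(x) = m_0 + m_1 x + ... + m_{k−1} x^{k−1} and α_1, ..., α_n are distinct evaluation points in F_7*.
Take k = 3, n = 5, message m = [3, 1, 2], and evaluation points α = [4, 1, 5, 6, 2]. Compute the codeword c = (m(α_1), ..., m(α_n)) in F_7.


c = [4, 6, 2, 4, 6]

Message polynomial: m(x) = 3 + 1·x + 2·x^2 (mod 7).
For each evaluation point α_i, compute m(α_i) mod 7:
  α_1 = 4: Horner steps 2 → 2 → 4, so m(4) = 4.
  α_2 = 1: Horner steps 2 → 3 → 6, so m(1) = 6.
  α_3 = 5: Horner steps 2 → 4 → 2, so m(5) = 2.
  α_4 = 6: Horner steps 2 → 6 → 4, so m(6) = 4.
  α_5 = 2: Horner steps 2 → 5 → 6, so m(2) = 6.
Codeword c = [4, 6, 2, 4, 6] ∈ F_7^5.


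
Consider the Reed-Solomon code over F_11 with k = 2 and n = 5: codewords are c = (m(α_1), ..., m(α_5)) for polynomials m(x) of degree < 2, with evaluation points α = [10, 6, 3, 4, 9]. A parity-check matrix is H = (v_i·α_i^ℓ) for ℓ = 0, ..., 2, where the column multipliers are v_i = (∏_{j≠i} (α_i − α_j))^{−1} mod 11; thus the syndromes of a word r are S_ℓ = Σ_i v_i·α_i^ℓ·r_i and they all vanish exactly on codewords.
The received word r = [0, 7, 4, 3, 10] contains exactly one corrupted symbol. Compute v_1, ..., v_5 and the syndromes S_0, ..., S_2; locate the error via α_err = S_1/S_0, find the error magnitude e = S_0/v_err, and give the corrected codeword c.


S = (7, 6, 2), error at position 4, error magnitude e = 9, c = [0, 7, 4, 5, 10].

Step 1: column multipliers v_i = (∏_{j≠i}(α_i − α_j))^{−1} mod 11.
  i = 1 (α = 10): (10−6)(10−3)(10−4)(10−9) = 4·7·6·1 = 168 ≡ 3, so v_1 = 3^{−1} = 4 (mod 11).
  i = 2 (α = 6): (6−10)(6−3)(6−4)(6−9) = (−4)·3·2·(−3) = 72 ≡ 6, so v_2 = 6^{−1} = 2 (mod 11).
  i = 3 (α = 3): (3−10)(3−6)(3−4)(3−9) = (−7)·(−3)·(−1)·(−6) = 126 ≡ 5, so v_3 = 5^{−1} = 9 (mod 11).
  i = 4 (α = 4): (4−10)(4−6)(4−3)(4−9) = (−6)·(−2)·1·(−5) = −60 ≡ 6, so v_4 = 6^{−1} = 2 (mod 11).
  i = 5 (α = 9): (9−10)(9−6)(9−3)(9−4) = (−1)·3·6·5 = −90 ≡ 9, so v_5 = 9^{−1} = 5 (mod 11).
  v = [4, 2, 9, 2, 5].
Step 2: syndromes of r = [0, 7, 4, 3, 10] (all sums mod 11).
  S_0 = Σ v_i r_i = 4·0 + 2·7 + 9·4 + 2·3 + 5·10 = 106 ≡ 7.
  S_1 = Σ v_i α_i r_i = 4·10·0 + 2·6·7 + 9·3·4 + 2·4·3 + 5·9·10 = 666 ≡ 6.
  α_i^2 mod 11 = [1, 3, 9, 5, 4].
  S_2 = Σ v_i α_i^2 r_i = 4·1·0 + 2·3·7 + 9·9·4 + 2·5·3 + 5·4·10 = 596 ≡ 2.
  S = (7, 6, 2) ≠ 0, so r is not a codeword (an error is present).
Step 3: locate the error. For a single error e at position i, S_ℓ = v_i·e·α_i^ℓ, so α_err = S_1/S_0.
  S_0^{−1} = 7^{−1} = 8 (mod 11), so α_err = 6·8 = 48 ≡ 4 = α_4. Error position i = 4.
  Consistency check: S_2/S_1 = 2·2 = 4 ≡ 4 = α_err ✓ (single-error assumption holds).
Step 4: error magnitude e = S_0/v_4 = S_0·∏_{j≠4}(α_4 − α_j) = 7·6 = 42 ≡ 9 (mod 11).
Step 5: correct position 4: c_4 = r_4 − e = 3 − 9 ≡ 5 (mod 11). Hence c = [0, 7, 4, 5, 10].
  Check: interpolating c through the α_i gives m(x) = 1 + 1·x (degree < 2) with m(α_i) = c_i for every i, so c is indeed a codeword.


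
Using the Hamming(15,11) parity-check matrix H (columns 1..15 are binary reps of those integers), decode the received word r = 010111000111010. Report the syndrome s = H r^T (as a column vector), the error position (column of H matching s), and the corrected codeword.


s = (0, 1, 1, 0)^T, error position = 6, corrected codeword c = 010110000111010

Compute s = H r^T mod 2 one row at a time:
  s_1 = 0 + 0 + 1 + 1 + 1 + 0 + 1 + 0 = 4 ≡ 0 (mod 2).
  s_2 = 1 + 1 + 1 + 0 + 1 + 0 + 1 + 0 = 5 ≡ 1 (mod 2).
  s_3 = 1 + 0 + 1 + 0 + 1 + 1 + 1 + 0 = 5 ≡ 1 (mod 2).
  s_4 = 0 + 0 + 1 + 0 + 0 + 1 + 0 + 0 = 2 ≡ 0 (mod 2).
s = (0, 1, 1, 0)^T — this equals column 6 of H (binary 0110), so error is at position 6.
Correct: flip bit 6 of r = 010111000111010 to get c = 010110000111010.


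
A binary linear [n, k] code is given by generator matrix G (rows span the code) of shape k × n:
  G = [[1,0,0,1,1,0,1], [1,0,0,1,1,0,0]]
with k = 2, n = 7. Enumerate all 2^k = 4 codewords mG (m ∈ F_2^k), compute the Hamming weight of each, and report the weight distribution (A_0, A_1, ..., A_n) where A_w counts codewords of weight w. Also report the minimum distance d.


Weight distribution: A_0 = 1, A_1 = 1, A_3 = 1, A_4 = 1. Minimum distance d = 1.

Enumerate all 2^2 = 4 messages m ∈ F_2^2.
For each, compute codeword c = mG in F_2^7, then tally its weight.
  m = 00 → c = 0000000, weight = 0.
  m = 10 → c = 1001101, weight = 4.
  m = 01 → c = 1001100, weight = 3.
  m = 11 → c = 0000001, weight = 1.
Tally weights:
  weight 0: 1 codewords.
  weight 1: 1 codewords.
  weight 3: 1 codewords.
  weight 4: 1 codewords.
Minimum distance d = smallest w > 0 with A_w > 0 = 1.
Sanity: Σ A_w = 4 = 2^2 = 4 ✓.


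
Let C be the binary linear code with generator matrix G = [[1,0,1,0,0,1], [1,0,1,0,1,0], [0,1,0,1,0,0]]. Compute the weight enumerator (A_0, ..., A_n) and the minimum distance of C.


Weight distribution: A_0 = 1, A_2 = 2, A_3 = 2, A_4 = 1, A_5 = 2. Minimum distance d = 2.

Enumerate all 2^3 = 8 messages m ∈ F_2^3.
For each, compute codeword c = mG in F_2^6, then tally its weight.
  m = 000 → c = 000000, weight = 0.
  m = 100 → c = 101001, weight = 3.
  m = 010 → c = 101010, weight = 3.
  m = 110 → c = 000011, weight = 2.
  m = 001 → c = 010100, weight = 2.
  m = 101 → c = 111101, weight = 5.
  m = 011 → c = 111110, weight = 5.
  m = 111 → c = 010111, weight = 4.
Tally weights:
  weight 0: 1 codewords.
  weight 2: 2 codewords.
  weight 3: 2 codewords.
  weight 4: 1 codewords.
  weight 5: 2 codewords.
Minimum distance d = smallest w > 0 with A_w > 0 = 2.
Sanity: Σ A_w = 8 = 2^3 = 8 ✓.


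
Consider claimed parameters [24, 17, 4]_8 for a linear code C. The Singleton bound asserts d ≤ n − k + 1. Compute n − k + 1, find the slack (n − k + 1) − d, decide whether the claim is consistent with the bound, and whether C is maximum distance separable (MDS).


Singleton RHS = n − k + 1 = 8, slack = 4, bound satisfied, not MDS.

Singleton bound: d ≤ n − k + 1.
Here n = 24, k = 17, so n − k + 1 = 8.
Given d = 4, check d ≤ 8: YES.
Slack = (n − k + 1) − d = 4.
The code is NOT MDS (slack = 4 > 0).
Description: the claimed parameters are [24, 17, 4]_8; such a code would be non-MDS.


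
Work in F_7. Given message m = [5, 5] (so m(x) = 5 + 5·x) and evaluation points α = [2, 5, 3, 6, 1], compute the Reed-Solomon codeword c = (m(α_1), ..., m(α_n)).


c = [1, 2, 6, 0, 3]

Message polynomial: m(x) = 5 + 5·x (mod 7).
For each evaluation point α_i, compute m(α_i) mod 7:
  α_1 = 2: Horner steps 5 → 1, so m(2) = 1.
  α_2 = 5: Horner steps 5 → 2, so m(5) = 2.
  α_3 = 3: Horner steps 5 → 6, so m(3) = 6.
  α_4 = 6: Horner steps 5 → 0, so m(6) = 0.
  α_5 = 1: Horner steps 5 → 3, so m(1) = 3.
Codeword c = [1, 2, 6, 0, 3] ∈ F_7^5.


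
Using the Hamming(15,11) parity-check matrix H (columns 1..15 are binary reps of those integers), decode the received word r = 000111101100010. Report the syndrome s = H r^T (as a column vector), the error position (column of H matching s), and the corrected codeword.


s = (1, 1, 0, 1)^T, error position = 13, corrected codeword c = 000111101100110

Compute s = H r^T mod 2 one row at a time:
  s_1 = 0 + 1 + 1 + 0 + 0 + 0 + 1 + 0 = 3 ≡ 1 (mod 2).
  s_2 = 1 + 1 + 1 + 1 + 0 + 0 + 1 + 0 = 5 ≡ 1 (mod 2).
  s_3 = 0 + 0 + 1 + 1 + 1 + 0 + 1 + 0 = 4 ≡ 0 (mod 2).
  s_4 = 0 + 0 + 1 + 1 + 1 + 0 + 0 + 0 = 3 ≡ 1 (mod 2).
s = (1, 1, 0, 1)^T — this equals column 13 of H (binary 1101), so error is at position 13.
Correct: flip bit 13 of r = 000111101100010 to get c = 000111101100110.


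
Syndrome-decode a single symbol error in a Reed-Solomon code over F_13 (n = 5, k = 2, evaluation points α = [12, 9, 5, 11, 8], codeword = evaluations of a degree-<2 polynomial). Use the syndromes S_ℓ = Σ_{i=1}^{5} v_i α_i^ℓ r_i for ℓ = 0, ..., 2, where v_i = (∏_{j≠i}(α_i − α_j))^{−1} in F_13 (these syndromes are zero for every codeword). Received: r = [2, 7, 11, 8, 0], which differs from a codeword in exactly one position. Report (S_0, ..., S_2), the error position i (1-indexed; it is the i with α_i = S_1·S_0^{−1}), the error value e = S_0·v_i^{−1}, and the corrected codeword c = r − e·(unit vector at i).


S = (11, 3, 2), error at position 3, error magnitude e = 6, c = [2, 7, 5, 8, 0].

Step 1: column multipliers v_i = (∏_{j≠i}(α_i − α_j))^{−1} mod 13.
  i = 1 (α = 12): (12−9)(12−5)(12−11)(12−8) = 3·7·1·4 = 84 ≡ 6, so v_1 = 6^{−1} = 11 (mod 13).
  i = 2 (α = 9): (9−12)(9−5)(9−11)(9−8) = (−3)·4·(−2)·1 = 24 ≡ 11, so v_2 = 11^{−1} = 6 (mod 13).
  i = 3 (α = 5): (5−12)(5−9)(5−11)(5−8) = (−7)·(−4)·(−6)·(−3) = 504 ≡ 10, so v_3 = 10^{−1} = 4 (mod 13).
  i = 4 (α = 11): (11−12)(11−9)(11−5)(11−8) = (−1)·2·6·3 = −36 ≡ 3, so v_4 = 3^{−1} = 9 (mod 13).
  i = 5 (α = 8): (8−12)(8−9)(8−5)(8−11) = (−4)·(−1)·3·(−3) = −36 ≡ 3, so v_5 = 3^{−1} = 9 (mod 13).
  v = [11, 6, 4, 9, 9].
Step 2: syndromes of r = [2, 7, 11, 8, 0] (all sums mod 13).
  S_0 = Σ v_i r_i = 11·2 + 6·7 + 4·11 + 9·8 + 9·0 = 180 ≡ 11.
  S_1 = Σ v_i α_i r_i = 11·12·2 + 6·9·7 + 4·5·11 + 9·11·8 + 9·8·0 = 1654 ≡ 3.
  α_i^2 mod 13 = [1, 3, 12, 4, 12].
  S_2 = Σ v_i α_i^2 r_i = 11·1·2 + 6·3·7 + 4·12·11 + 9·4·8 + 9·12·0 = 964 ≡ 2.
  S = (11, 3, 2) ≠ 0, so r is not a codeword (an error is present).
Step 3: locate the error. For a single error e at position i, S_ℓ = v_i·e·α_i^ℓ, so α_err = S_1/S_0.
  S_0^{−1} = 11^{−1} = 6 (mod 13), so α_err = 3·6 = 18 ≡ 5 = α_3. Error position i = 3.
  Consistency check: S_2/S_1 = 2·9 = 18 ≡ 5 = α_err ✓ (single-error assumption holds).
Step 4: error magnitude e = S_0/v_3 = S_0·∏_{j≠3}(α_3 − α_j) = 11·10 = 110 ≡ 6 (mod 13).
Step 5: correct position 3: c_3 = r_3 − e = 11 − 6 ≡ 5 (mod 13). Hence c = [2, 7, 5, 8, 0].
  Check: interpolating c through the α_i gives m(x) = 9 + 7·x (degree < 2) with m(α_i) = c_i for every i, so c is indeed a codeword.


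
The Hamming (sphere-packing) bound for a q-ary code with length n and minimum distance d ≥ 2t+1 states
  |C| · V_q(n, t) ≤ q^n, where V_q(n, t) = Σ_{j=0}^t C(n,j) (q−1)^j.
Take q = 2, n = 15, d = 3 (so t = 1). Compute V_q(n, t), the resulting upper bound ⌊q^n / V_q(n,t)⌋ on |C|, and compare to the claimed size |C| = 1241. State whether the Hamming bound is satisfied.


V_q(n, t) = 16, q^n = 32768, Hamming bound = 2048, |C| = 1241 ≤ bound (satisfied).

Step 1: Compute V_q(n, t) = Σ_{j=0}^1 C(n, j) (q−1)^j.
  j = 0: C(15,0)·(1)^0 = 1·1 = 1.
  j = 1: C(15,1)·(1)^1 = 15·1 = 15.
  V_q(n, t) = 1 + 15 = 16.
Step 2: q^n = 2^15 = 32768.
Step 3: Hamming bound ⌊q^n / V_q(n,t)⌋ = ⌊32768/16⌋ = 2048.
Step 4: Compare |C| = 1241 to 2048: satisfied.
The claimed |C| lies below the Hamming bound.


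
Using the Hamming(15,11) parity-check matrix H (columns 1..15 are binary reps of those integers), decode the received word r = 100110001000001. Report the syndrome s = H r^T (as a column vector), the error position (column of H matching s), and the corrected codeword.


s = (0, 1, 1, 0)^T, error position = 6, corrected codeword c = 100111001000001

Compute s = H r^T mod 2 one row at a time:
  s_1 = 0 + 1 + 0 + 0 + 0 + 0 + 0 + 1 = 2 ≡ 0 (mod 2).
  s_2 = 1 + 1 + 0 + 0 + 0 + 0 + 0 + 1 = 3 ≡ 1 (mod 2).
  s_3 = 0 + 0 + 0 + 0 + 0 + 0 + 0 + 1 = 1 ≡ 1 (mod 2).
  s_4 = 1 + 0 + 1 + 0 + 1 + 0 + 0 + 1 = 4 ≡ 0 (mod 2).
s = (0, 1, 1, 0)^T — this equals column 6 of H (binary 0110), so error is at position 6.
Correct: flip bit 6 of r = 100110001000001 to get c = 100111001000001.


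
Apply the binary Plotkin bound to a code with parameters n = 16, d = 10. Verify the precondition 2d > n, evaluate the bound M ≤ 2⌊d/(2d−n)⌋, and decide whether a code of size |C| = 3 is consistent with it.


Plotkin bound M ≤ 4; given |C| = 3 ≤ bound (satisfied).

Check applicability: 2d = 20, n = 16.
2d − n = 4 > 0, so Plotkin applies.
Compute d/(2d−n) = 10/4 ≈ 2.5000.
⌊d/(2d−n)⌋ = 2.
Plotkin bound: M ≤ 2·2 = 4.
Given |C| = 3, check: satisfied.
This |C| is below the Plotkin bound.


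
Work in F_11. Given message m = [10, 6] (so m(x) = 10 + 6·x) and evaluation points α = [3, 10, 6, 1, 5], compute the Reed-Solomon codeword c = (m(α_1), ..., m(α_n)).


c = [6, 4, 2, 5, 7]

Message polynomial: m(x) = 10 + 6·x (mod 11).
For each evaluation point α_i, compute m(α_i) mod 11:
  α_1 = 3: Horner steps 6 → 6, so m(3) = 6.
  α_2 = 10: Horner steps 6 → 4, so m(10) = 4.
  α_3 = 6: Horner steps 6 → 2, so m(6) = 2.
  α_4 = 1: Horner steps 6 → 5, so m(1) = 5.
  α_5 = 5: Horner steps 6 → 7, so m(5) = 7.
Codeword c = [6, 4, 2, 5, 7] ∈ F_11^5.


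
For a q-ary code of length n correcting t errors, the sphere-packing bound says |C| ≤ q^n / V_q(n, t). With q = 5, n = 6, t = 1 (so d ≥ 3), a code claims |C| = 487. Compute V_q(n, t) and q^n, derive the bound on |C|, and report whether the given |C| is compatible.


V_q(n, t) = 25, q^n = 15625, Hamming bound = 625, |C| = 487 ≤ bound (satisfied).

Step 1: Compute V_q(n, t) = Σ_{j=0}^1 C(n, j) (q−1)^j.
  j = 0: C(6,0)·(4)^0 = 1·1 = 1.
  j = 1: C(6,1)·(4)^1 = 6·4 = 24.
  V_q(n, t) = 1 + 24 = 25.
Step 2: q^n = 5^6 = 15625.
Step 3: Hamming bound ⌊q^n / V_q(n,t)⌋ = ⌊15625/25⌋ = 625.
Step 4: Compare |C| = 487 to 625: satisfied.
The claimed |C| lies below the Hamming bound.


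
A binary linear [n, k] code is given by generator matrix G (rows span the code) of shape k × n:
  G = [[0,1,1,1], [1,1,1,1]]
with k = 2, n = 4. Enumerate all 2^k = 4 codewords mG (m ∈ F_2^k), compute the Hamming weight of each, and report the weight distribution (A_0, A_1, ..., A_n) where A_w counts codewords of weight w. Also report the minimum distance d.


Weight distribution: A_0 = 1, A_1 = 1, A_3 = 1, A_4 = 1. Minimum distance d = 1.

Enumerate all 2^2 = 4 messages m ∈ F_2^2.
For each, compute codeword c = mG in F_2^4, then tally its weight.
  m = 00 → c = 0000, weight = 0.
  m = 10 → c = 0111, weight = 3.
  m = 01 → c = 1111, weight = 4.
  m = 11 → c = 1000, weight = 1.
Tally weights:
  weight 0: 1 codewords.
  weight 1: 1 codewords.
  weight 3: 1 codewords.
  weight 4: 1 codewords.
Minimum distance d = smallest w > 0 with A_w > 0 = 1.
Sanity: Σ A_w = 4 = 2^2 = 4 ✓.
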